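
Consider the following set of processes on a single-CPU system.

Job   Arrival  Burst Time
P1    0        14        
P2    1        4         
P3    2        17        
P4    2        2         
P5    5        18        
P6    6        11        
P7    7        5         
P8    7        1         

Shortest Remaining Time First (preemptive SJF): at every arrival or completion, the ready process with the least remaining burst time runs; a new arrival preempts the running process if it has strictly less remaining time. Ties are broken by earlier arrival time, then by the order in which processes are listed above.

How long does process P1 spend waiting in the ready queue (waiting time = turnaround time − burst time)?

Schedule: | P1 0-1 | P2 1-2 | P4 2-4 | P2 4-7 | P8 7-8 | P7 8-13 | P6 13-24 | P1 24-37 | P3 37-54 | P5 54-72 |
Completion: P1=37  P2=7  P3=54  P4=4  P5=72  P6=24  P7=13  P8=8
Turnaround (C−A): P1=37  P2=6  P3=52  P4=2  P5=67  P6=18  P7=6  P8=1
Waiting(P1) = turnaround − burst = 37 − 14 = 23

23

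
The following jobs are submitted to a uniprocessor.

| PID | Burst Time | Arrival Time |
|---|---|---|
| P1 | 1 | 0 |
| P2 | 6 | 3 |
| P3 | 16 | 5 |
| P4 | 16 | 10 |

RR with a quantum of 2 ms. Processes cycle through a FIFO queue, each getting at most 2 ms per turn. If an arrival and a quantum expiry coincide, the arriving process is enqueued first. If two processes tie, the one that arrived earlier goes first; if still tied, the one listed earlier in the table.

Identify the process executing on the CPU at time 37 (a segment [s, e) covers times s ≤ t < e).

Timeline: | P1 0-1 | idle 1-3 | P2 3-5 | P3 5-7 | P2 7-9 | P3 9-11 | P2 11-13 | P4 13-15 | P3 15-17 | P4 17-19 | P3 19-21 | P4 21-23 | P3 23-25 | P4 25-27 | P3 27-29 | P4 29-31 | P3 31-33 | P4 33-35 | P3 35-37 | P4 37-41 |
Completion: P1=1  P2=13  P3=37  P4=41
Turnaround (C−A): P1=1  P2=10  P3=32  P4=31

P4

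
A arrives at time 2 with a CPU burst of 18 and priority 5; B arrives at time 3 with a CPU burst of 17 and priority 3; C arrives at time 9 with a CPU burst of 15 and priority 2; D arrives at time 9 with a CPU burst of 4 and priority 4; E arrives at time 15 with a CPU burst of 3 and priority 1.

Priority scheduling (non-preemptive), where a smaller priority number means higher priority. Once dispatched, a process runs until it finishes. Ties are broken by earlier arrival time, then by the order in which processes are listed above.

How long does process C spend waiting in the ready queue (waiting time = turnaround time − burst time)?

Timeline: | idle 0-2 | A 2-20 | E 20-23 | C 23-38 | B 38-55 | D 55-59 |
Completion: A=20  B=55  C=38  D=59  E=23
Waiting(C) = turnaround − burst = 29 − 15 = 14

14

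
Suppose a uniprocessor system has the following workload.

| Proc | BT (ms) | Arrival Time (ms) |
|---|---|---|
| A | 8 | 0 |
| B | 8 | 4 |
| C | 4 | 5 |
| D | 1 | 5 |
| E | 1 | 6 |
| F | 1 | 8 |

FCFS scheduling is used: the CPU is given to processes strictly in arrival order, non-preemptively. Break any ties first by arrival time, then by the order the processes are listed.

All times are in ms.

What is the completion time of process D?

Timeline: | A 0-8 | B 8-16 | C 16-20 | D 20-21 | E 21-22 | F 22-23 |
Completion: A=8  B=16  C=20  D=21  E=22  F=23
Turnaround (C−A): A=8  B=12  C=15  D=16  E=16  F=15

21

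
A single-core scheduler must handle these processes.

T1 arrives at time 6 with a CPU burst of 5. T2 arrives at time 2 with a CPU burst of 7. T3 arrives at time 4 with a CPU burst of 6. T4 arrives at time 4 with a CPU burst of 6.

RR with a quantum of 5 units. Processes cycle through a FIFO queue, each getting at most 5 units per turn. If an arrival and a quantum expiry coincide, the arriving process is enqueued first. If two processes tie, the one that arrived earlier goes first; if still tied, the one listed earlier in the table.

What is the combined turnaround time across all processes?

81

Timeline: | idle 0-2 | T2 2-7 | T3 7-12 | T4 12-17 | T1 17-22 | T2 22-24 | T3 24-25 | T4 25-26 |
Completion: T1=22  T2=24  T3=25  T4=26
Turnaround (C−A): T1=16  T2=22  T3=21  T4=22
Turnaround = completion − arrival: T1=16, T2=22, T3=21, T4=22
Total turnaround = 16 + 22 + 21 + 22 = 81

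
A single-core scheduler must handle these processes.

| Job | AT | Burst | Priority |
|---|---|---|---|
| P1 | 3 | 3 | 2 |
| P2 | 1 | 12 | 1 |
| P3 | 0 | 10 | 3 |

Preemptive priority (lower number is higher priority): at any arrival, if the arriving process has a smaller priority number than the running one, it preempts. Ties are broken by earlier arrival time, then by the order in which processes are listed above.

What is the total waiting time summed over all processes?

Schedule: | P3 0-1 | P2 1-13 | P1 13-16 | P3 16-25 |
Completion: P1=16  P2=13  P3=25
Turnaround (C−A): P1=13  P2=12  P3=25
Waiting = turnaround − burst: P1=10, P2=0, P3=15
Total waiting = 10 + 0 + 15 = 25

25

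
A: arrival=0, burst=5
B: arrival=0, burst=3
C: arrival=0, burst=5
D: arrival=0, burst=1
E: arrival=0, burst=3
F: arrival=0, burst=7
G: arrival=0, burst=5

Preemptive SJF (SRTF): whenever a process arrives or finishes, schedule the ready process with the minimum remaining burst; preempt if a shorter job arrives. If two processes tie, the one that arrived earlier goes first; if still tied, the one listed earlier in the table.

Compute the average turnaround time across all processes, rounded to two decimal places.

Schedule: | D 0-1 | B 1-4 | E 4-7 | A 7-12 | C 12-17 | G 17-22 | F 22-29 |
Completion: A=12  B=4  C=17  D=1  E=7  F=29  G=22
Turnaround times: A=12, B=4, C=17, D=1, E=7, F=29, G=22
Average turnaround = (12+4+17+1+7+29+22) / 7 = 92/7 = 13.14

13.14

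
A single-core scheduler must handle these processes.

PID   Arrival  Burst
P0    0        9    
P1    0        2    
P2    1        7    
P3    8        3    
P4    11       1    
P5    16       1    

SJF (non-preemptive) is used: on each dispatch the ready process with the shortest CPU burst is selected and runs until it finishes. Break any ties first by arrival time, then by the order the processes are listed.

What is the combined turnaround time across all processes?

45

Gantt: | P1 0-2 | P2 2-9 | P3 9-12 | P4 12-13 | P0 13-22 | P5 22-23 |
Completion: P0=22  P1=2  P2=9  P3=12  P4=13  P5=23
Turnaround (C−A): P0=22  P1=2  P2=8  P3=4  P4=2  P5=7
Turnaround = completion − arrival: P0=22, P1=2, P2=8, P3=4, P4=2, P5=7
Total turnaround = 22 + 2 + 8 + 4 + 2 + 7 = 45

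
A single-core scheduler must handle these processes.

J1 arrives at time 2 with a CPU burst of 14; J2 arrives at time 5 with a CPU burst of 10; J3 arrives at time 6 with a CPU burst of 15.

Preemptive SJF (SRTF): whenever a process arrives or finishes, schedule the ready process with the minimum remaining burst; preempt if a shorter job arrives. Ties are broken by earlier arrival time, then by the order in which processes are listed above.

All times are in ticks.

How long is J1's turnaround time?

Schedule: | idle 0-2 | J1 2-5 | J2 5-15 | J1 15-26 | J3 26-41 |
Completion: J1=26  J2=15  J3=41
Turnaround (C−A): J1=24  J2=10  J3=35
Turnaround(J1) = completion − arrival = 26 − 2 = 24

24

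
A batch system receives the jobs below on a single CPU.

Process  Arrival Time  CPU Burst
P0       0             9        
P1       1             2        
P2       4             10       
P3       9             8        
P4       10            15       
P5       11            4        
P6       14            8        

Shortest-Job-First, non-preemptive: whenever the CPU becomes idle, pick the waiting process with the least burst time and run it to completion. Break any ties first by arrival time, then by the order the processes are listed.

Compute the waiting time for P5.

Timeline: | P0 0-9 | P1 9-11 | P5 11-15 | P3 15-23 | P6 23-31 | P2 31-41 | P4 41-56 |
Completion: P0=9  P1=11  P2=41  P3=23  P4=56  P5=15  P6=31
Turnaround (C−A): P0=9  P1=10  P2=37  P3=14  P4=46  P5=4  P6=17
Waiting(P5) = turnaround − burst = 4 − 4 = 0

0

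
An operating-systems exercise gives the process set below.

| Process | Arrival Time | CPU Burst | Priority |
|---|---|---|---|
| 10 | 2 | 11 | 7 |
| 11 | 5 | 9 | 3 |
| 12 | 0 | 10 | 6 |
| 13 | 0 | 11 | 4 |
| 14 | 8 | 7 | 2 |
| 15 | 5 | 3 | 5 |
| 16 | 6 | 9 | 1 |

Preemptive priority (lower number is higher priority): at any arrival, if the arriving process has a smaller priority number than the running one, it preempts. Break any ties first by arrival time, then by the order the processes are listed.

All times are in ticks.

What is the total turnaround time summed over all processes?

225

Timeline: | 13 0-5 | 11 5-6 | 16 6-15 | 14 15-22 | 11 22-30 | 13 30-36 | 15 36-39 | 12 39-49 | 10 49-60 |
Completion: 10=60  11=30  12=49  13=36  14=22  15=39  16=15
Turnaround = completion − arrival: 10=58, 11=25, 12=49, 13=36, 14=14, 15=34, 16=9
Total turnaround = 58 + 25 + 49 + 36 + 14 + 34 + 9 = 225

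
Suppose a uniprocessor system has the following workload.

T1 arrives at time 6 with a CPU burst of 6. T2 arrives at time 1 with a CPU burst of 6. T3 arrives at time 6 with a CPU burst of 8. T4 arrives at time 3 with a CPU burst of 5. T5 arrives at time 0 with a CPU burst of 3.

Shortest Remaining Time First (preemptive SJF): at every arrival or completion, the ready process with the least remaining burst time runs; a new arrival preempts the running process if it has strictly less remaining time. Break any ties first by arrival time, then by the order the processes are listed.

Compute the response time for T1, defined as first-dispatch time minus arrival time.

Timeline: | T5 0-3 | T4 3-8 | T2 8-14 | T1 14-20 | T3 20-28 |
Completion: T1=20  T2=14  T3=28  T4=8  T5=3
Turnaround (C−A): T1=14  T2=13  T3=22  T4=5  T5=3
Response(T1) = first start − arrival = 14 − 6 = 8

8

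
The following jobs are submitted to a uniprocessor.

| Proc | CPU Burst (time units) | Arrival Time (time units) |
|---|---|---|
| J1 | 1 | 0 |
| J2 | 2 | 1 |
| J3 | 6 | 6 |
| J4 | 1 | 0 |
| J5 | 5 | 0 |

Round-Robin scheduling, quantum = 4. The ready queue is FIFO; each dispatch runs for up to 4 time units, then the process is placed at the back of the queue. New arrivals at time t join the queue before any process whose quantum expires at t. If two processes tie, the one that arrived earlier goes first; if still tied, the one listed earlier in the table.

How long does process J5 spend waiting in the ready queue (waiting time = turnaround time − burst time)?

8

Timeline: | J1 0-1 | J4 1-2 | J5 2-6 | J2 6-8 | J3 8-12 | J5 12-13 | J3 13-15 |
Completion: J1=1  J2=8  J3=15  J4=2  J5=13
Turnaround (C−A): J1=1  J2=7  J3=9  J4=2  J5=13
Waiting(J5) = turnaround − burst = 13 − 5 = 8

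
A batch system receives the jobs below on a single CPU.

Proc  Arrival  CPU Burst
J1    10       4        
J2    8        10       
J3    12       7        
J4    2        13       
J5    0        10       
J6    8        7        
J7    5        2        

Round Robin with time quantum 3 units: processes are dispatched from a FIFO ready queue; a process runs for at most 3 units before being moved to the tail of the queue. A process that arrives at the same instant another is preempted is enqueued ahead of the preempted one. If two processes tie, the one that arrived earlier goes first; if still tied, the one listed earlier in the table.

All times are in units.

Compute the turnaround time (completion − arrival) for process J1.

30

Gantt: | J5 0-3 | J4 3-6 | J5 6-9 | J7 9-11 | J4 11-14 | J2 14-17 | J6 17-20 | J5 20-23 | J1 23-26 | J3 26-29 | J4 29-32 | J2 32-35 | J6 35-38 | J5 38-39 | J1 39-40 | J3 40-43 | J4 43-46 | J2 46-49 | J6 49-50 | J3 50-51 | J4 51-52 | J2 52-53 |
Completion: J1=40  J2=53  J3=51  J4=52  J5=39  J6=50  J7=11
Turnaround(J1) = completion − arrival = 40 − 10 = 30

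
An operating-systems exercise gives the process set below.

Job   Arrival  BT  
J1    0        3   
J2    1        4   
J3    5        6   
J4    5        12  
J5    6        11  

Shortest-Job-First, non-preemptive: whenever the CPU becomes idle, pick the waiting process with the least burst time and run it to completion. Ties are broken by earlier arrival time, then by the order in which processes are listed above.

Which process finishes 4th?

J5

Gantt: | J1 0-3 | J2 3-7 | J3 7-13 | J5 13-24 | J4 24-36 |
Completion: J1=3  J2=7  J3=13  J4=36  J5=24
Turnaround (C−A): J1=3  J2=6  J3=8  J4=31  J5=18
Finish order: J1 → J2 → J3 → J5 → J4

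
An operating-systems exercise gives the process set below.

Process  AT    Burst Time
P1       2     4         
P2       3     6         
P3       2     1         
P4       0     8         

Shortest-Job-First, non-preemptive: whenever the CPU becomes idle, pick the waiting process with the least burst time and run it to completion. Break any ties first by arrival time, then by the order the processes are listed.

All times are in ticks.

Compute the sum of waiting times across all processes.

23

Timeline: | P4 0-8 | P3 8-9 | P1 9-13 | P2 13-19 |
Completion: P1=13  P2=19  P3=9  P4=8
Turnaround (C−A): P1=11  P2=16  P3=7  P4=8
Waiting = turnaround − burst: P1=7, P2=10, P3=6, P4=0
Total waiting = 7 + 10 + 6 + 0 = 23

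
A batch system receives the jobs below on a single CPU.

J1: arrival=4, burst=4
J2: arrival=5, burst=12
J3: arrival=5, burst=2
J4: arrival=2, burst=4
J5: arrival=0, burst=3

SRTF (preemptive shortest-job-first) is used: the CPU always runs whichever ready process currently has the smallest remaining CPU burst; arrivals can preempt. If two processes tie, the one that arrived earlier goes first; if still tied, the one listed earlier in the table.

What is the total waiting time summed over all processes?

16

Timeline: | J5 0-3 | J4 3-7 | J3 7-9 | J1 9-13 | J2 13-25 |
Completion: J1=13  J2=25  J3=9  J4=7  J5=3
Turnaround (C−A): J1=9  J2=20  J3=4  J4=5  J5=3
Waiting = turnaround − burst: J1=5, J2=8, J3=2, J4=1, J5=0
Total waiting = 5 + 8 + 2 + 1 + 0 = 16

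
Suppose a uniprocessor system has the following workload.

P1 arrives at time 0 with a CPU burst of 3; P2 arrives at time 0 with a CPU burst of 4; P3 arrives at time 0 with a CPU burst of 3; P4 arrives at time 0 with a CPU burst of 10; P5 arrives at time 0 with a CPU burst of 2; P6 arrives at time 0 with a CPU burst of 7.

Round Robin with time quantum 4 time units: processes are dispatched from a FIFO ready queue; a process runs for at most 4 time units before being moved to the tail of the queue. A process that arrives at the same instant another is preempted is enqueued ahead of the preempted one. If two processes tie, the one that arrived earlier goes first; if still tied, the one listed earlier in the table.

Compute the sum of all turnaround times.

92

Gantt: | P1 0-3 | P2 3-7 | P3 7-10 | P4 10-14 | P5 14-16 | P6 16-20 | P4 20-24 | P6 24-27 | P4 27-29 |
Completion: P1=3  P2=7  P3=10  P4=29  P5=16  P6=27
Turnaround (C−A): P1=3  P2=7  P3=10  P4=29  P5=16  P6=27
Turnaround = completion − arrival: P1=3, P2=7, P3=10, P4=29, P5=16, P6=27
Total turnaround = 3 + 7 + 10 + 29 + 16 + 27 = 92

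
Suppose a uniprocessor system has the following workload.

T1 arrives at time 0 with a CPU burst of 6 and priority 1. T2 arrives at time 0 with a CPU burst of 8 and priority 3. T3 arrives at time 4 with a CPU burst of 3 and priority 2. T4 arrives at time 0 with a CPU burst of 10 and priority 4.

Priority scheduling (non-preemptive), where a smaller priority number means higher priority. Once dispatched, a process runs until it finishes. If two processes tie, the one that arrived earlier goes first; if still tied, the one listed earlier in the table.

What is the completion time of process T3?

Timeline: | T1 0-6 | T3 6-9 | T2 9-17 | T4 17-27 |
Completion: T1=6  T2=17  T3=9  T4=27

9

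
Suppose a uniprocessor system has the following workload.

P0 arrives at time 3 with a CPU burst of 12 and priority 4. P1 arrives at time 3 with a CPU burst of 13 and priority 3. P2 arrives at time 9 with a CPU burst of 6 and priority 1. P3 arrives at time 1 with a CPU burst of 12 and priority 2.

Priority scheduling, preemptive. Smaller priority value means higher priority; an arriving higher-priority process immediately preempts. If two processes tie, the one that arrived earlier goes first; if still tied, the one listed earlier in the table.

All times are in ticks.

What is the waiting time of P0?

Gantt: | idle 0-1 | P3 1-9 | P2 9-15 | P3 15-19 | P1 19-32 | P0 32-44 |
Completion: P0=44  P1=32  P2=15  P3=19
Waiting(P0) = turnaround − burst = 41 − 12 = 29

29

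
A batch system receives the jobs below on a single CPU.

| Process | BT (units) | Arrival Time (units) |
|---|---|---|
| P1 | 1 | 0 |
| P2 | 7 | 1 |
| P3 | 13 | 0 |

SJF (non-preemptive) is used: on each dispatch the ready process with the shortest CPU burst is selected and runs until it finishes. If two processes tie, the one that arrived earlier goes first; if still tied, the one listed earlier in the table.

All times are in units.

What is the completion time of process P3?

21

Gantt: | P1 0-1 | P2 1-8 | P3 8-21 |
Completion: P1=1  P2=8  P3=21
Turnaround (C−A): P1=1  P2=7  P3=21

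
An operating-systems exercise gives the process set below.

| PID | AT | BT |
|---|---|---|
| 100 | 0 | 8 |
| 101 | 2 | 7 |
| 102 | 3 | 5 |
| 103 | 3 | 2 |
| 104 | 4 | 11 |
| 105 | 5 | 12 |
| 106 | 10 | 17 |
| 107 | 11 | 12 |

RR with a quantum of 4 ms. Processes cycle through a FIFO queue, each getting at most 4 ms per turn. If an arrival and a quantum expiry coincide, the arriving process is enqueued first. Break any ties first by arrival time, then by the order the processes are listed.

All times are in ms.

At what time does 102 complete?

38

Timeline: | 100 0-4 | 101 4-8 | 102 8-12 | 103 12-14 | 104 14-18 | 100 18-22 | 105 22-26 | 101 26-29 | 106 29-33 | 107 33-37 | 102 37-38 | 104 38-42 | 105 42-46 | 106 46-50 | 107 50-54 | 104 54-57 | 105 57-61 | 106 61-65 | 107 65-69 | 106 69-74 |
Completion: 100=22  101=29  102=38  103=14  104=57  105=61  106=74  107=69
Turnaround (C−A): 100=22  101=27  102=35  103=11  104=53  105=56  106=64  107=58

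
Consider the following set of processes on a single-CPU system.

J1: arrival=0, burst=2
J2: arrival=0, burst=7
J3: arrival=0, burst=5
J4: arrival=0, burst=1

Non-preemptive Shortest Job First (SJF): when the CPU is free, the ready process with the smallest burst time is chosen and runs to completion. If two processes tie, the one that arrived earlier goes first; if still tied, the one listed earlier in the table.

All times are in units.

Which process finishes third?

J3

Gantt: | J4 0-1 | J1 1-3 | J3 3-8 | J2 8-15 |
Completion: J1=3  J2=15  J3=8  J4=1
Turnaround (C−A): J1=3  J2=15  J3=8  J4=1
Finish order: J4 → J1 → J3 → J2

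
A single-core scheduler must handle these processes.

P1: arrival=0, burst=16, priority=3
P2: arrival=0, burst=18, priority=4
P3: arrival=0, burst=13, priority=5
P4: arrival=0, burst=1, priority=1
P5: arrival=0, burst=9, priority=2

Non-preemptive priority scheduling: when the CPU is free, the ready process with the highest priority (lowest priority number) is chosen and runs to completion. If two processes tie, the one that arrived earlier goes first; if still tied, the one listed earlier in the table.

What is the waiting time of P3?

44

Gantt: | P4 0-1 | P5 1-10 | P1 10-26 | P2 26-44 | P3 44-57 |
Completion: P1=26  P2=44  P3=57  P4=1  P5=10
Turnaround (C−A): P1=26  P2=44  P3=57  P4=1  P5=10
Waiting(P3) = turnaround − burst = 57 − 13 = 44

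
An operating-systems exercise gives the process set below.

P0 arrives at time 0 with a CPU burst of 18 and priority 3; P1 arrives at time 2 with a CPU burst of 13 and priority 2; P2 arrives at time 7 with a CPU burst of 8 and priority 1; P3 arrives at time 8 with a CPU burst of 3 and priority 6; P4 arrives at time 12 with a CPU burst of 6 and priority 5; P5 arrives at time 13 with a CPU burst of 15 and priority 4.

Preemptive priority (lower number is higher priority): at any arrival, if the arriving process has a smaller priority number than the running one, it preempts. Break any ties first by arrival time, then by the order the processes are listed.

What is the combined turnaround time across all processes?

212

Schedule: | P0 0-2 | P1 2-7 | P2 7-15 | P1 15-23 | P0 23-39 | P5 39-54 | P4 54-60 | P3 60-63 |
Completion: P0=39  P1=23  P2=15  P3=63  P4=60  P5=54
Turnaround = completion − arrival: P0=39, P1=21, P2=8, P3=55, P4=48, P5=41
Total turnaround = 39 + 21 + 8 + 55 + 48 + 41 = 212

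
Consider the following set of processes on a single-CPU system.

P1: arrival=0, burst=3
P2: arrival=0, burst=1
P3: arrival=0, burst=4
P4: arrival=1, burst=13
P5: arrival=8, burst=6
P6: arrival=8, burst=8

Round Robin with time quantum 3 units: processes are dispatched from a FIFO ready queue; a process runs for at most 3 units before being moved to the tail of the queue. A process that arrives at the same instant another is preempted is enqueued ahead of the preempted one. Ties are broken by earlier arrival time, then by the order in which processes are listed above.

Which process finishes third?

P3

Gantt: | P1 0-3 | P2 3-4 | P3 4-7 | P4 7-10 | P3 10-11 | P5 11-14 | P6 14-17 | P4 17-20 | P5 20-23 | P6 23-26 | P4 26-29 | P6 29-31 | P4 31-35 |
Completion: P1=3  P2=4  P3=11  P4=35  P5=23  P6=31
Turnaround (C−A): P1=3  P2=4  P3=11  P4=34  P5=15  P6=23
Finish order: P1 → P2 → P3 → P5 → P6 → P4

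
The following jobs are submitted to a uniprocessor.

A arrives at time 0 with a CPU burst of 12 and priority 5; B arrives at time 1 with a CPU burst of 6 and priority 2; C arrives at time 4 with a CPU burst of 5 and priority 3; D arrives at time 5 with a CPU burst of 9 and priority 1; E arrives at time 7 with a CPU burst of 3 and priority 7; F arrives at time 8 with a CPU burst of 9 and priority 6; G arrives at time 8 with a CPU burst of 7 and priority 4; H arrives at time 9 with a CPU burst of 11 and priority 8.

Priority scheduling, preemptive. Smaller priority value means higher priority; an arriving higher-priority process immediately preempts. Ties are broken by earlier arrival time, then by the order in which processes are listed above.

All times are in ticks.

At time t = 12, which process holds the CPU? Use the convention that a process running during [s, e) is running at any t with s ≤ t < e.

Timeline: | A 0-1 | B 1-5 | D 5-14 | B 14-16 | C 16-21 | G 21-28 | A 28-39 | F 39-48 | E 48-51 | H 51-62 |
Completion: A=39  B=16  C=21  D=14  E=51  F=48  G=28  H=62

D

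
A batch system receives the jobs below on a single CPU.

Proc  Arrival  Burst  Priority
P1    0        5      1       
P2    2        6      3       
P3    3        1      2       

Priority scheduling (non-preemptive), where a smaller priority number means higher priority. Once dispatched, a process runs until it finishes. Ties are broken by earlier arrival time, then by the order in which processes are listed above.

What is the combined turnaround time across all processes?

Schedule: | P1 0-5 | P3 5-6 | P2 6-12 |
Completion: P1=5  P2=12  P3=6
Turnaround (C−A): P1=5  P2=10  P3=3
Turnaround = completion − arrival: P1=5, P2=10, P3=3
Total turnaround = 5 + 10 + 3 = 18

18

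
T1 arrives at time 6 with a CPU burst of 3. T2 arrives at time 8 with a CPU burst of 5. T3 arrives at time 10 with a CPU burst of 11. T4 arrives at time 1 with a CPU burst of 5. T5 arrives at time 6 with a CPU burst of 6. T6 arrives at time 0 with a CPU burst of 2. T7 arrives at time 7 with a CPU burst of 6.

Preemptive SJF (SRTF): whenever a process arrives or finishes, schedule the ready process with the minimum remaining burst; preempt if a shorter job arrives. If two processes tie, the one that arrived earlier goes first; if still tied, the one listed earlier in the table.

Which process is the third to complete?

T1

Gantt: | T6 0-2 | T4 2-7 | T1 7-10 | T2 10-15 | T5 15-21 | T7 21-27 | T3 27-38 |
Completion: T1=10  T2=15  T3=38  T4=7  T5=21  T6=2  T7=27
Turnaround (C−A): T1=4  T2=7  T3=28  T4=6  T5=15  T6=2  T7=20
Finish order: T6 → T4 → T1 → T2 → T5 → T7 → T3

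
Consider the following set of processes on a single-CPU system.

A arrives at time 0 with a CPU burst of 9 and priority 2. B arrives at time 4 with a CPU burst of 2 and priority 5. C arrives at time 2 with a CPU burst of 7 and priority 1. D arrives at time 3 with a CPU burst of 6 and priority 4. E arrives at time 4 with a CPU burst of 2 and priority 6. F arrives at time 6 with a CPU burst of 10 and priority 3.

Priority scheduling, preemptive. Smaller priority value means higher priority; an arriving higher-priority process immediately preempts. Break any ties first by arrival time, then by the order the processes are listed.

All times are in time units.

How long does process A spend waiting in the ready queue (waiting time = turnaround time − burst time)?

7

Timeline: | A 0-2 | C 2-9 | A 9-16 | F 16-26 | D 26-32 | B 32-34 | E 34-36 |
Completion: A=16  B=34  C=9  D=32  E=36  F=26
Waiting(A) = turnaround − burst = 16 − 9 = 7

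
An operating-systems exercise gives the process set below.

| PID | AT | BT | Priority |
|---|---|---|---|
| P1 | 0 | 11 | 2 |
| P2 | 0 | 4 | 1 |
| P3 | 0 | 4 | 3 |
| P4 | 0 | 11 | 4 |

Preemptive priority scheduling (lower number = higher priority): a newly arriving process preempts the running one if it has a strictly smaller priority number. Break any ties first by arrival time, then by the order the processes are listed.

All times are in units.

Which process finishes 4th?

P4

Schedule: | P2 0-4 | P1 4-15 | P3 15-19 | P4 19-30 |
Completion: P1=15  P2=4  P3=19  P4=30
Turnaround (C−A): P1=15  P2=4  P3=19  P4=30
Finish order: P2 → P1 → P3 → P4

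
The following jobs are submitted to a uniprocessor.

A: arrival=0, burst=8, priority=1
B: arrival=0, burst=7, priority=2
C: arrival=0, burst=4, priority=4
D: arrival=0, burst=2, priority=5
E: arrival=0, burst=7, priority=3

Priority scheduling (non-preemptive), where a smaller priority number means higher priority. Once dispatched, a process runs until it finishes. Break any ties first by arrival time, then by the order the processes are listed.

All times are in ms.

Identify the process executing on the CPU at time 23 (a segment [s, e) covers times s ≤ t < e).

Gantt: | A 0-8 | B 8-15 | E 15-22 | C 22-26 | D 26-28 |
Completion: A=8  B=15  C=26  D=28  E=22
Turnaround (C−A): A=8  B=15  C=26  D=28  E=22

C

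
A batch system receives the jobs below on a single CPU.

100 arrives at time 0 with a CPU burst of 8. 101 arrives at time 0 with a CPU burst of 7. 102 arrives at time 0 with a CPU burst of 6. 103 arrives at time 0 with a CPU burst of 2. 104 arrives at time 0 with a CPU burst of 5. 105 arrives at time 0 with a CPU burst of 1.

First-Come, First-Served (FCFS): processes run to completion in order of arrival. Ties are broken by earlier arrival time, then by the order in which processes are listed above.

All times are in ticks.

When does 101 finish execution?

15

Schedule: | 100 0-8 | 101 8-15 | 102 15-21 | 103 21-23 | 104 23-28 | 105 28-29 |
Completion: 100=8  101=15  102=21  103=23  104=28  105=29
Turnaround (C−A): 100=8  101=15  102=21  103=23  104=28  105=29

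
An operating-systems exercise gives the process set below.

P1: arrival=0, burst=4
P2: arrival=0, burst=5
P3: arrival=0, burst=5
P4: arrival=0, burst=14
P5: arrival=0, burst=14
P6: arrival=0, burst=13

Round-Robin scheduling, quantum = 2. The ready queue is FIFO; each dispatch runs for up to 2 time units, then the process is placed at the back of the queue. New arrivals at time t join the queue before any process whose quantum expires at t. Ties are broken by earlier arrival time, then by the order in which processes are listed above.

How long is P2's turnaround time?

25

Timeline: | P1 0-2 | P2 2-4 | P3 4-6 | P4 6-8 | P5 8-10 | P6 10-12 | P1 12-14 | P2 14-16 | P3 16-18 | P4 18-20 | P5 20-22 | P6 22-24 | P2 24-25 | P3 25-26 | P4 26-28 | P5 28-30 | P6 30-32 | P4 32-34 | P5 34-36 | P6 36-38 | P4 38-40 | P5 40-42 | P6 42-44 | P4 44-46 | P5 46-48 | P6 48-50 | P4 50-52 | P5 52-54 | P6 54-55 |
Completion: P1=14  P2=25  P3=26  P4=52  P5=54  P6=55
Turnaround (C−A): P1=14  P2=25  P3=26  P4=52  P5=54  P6=55
Turnaround(P2) = completion − arrival = 25 − 0 = 25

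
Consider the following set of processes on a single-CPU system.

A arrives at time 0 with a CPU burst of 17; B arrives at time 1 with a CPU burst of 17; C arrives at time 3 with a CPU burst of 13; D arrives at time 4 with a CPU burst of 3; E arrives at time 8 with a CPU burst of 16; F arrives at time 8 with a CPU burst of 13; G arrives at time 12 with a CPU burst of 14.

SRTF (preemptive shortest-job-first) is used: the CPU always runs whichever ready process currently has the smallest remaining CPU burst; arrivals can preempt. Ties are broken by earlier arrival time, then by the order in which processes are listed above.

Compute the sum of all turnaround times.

297

Timeline: | A 0-3 | C 3-4 | D 4-7 | C 7-19 | F 19-32 | A 32-46 | G 46-60 | E 60-76 | B 76-93 |
Completion: A=46  B=93  C=19  D=7  E=76  F=32  G=60
Turnaround (C−A): A=46  B=92  C=16  D=3  E=68  F=24  G=48
Turnaround = completion − arrival: A=46, B=92, C=16, D=3, E=68, F=24, G=48
Total turnaround = 46 + 92 + 16 + 3 + 68 + 24 + 48 = 297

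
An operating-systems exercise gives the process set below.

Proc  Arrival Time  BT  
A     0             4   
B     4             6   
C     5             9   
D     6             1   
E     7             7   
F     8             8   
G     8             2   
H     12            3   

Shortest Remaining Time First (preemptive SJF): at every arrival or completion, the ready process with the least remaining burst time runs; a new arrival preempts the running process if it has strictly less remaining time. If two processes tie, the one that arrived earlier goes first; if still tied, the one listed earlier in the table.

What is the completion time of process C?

40

Schedule: | A 0-4 | B 4-6 | D 6-7 | B 7-8 | G 8-10 | B 10-13 | H 13-16 | E 16-23 | F 23-31 | C 31-40 |
Completion: A=4  B=13  C=40  D=7  E=23  F=31  G=10  H=16
Turnaround (C−A): A=4  B=9  C=35  D=1  E=16  F=23  G=2  H=4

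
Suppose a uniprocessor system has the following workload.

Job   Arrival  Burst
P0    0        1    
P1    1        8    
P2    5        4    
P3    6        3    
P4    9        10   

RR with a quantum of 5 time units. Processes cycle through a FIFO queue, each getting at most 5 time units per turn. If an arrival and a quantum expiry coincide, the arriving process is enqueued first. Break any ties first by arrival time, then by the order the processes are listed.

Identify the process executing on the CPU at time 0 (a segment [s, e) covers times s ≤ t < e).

Timeline: | P0 0-1 | P1 1-6 | P2 6-10 | P3 10-13 | P1 13-16 | P4 16-26 |
Completion: P0=1  P1=16  P2=10  P3=13  P4=26

P0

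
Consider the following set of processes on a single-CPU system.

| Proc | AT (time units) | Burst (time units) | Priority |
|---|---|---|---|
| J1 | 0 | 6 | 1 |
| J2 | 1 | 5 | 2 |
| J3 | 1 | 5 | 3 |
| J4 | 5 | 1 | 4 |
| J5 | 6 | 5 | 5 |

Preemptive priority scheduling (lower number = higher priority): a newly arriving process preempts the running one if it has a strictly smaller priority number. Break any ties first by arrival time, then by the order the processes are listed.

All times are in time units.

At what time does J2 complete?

Schedule: | J1 0-6 | J2 6-11 | J3 11-16 | J4 16-17 | J5 17-22 |
Completion: J1=6  J2=11  J3=16  J4=17  J5=22
Turnaround (C−A): J1=6  J2=10  J3=15  J4=12  J5=16

11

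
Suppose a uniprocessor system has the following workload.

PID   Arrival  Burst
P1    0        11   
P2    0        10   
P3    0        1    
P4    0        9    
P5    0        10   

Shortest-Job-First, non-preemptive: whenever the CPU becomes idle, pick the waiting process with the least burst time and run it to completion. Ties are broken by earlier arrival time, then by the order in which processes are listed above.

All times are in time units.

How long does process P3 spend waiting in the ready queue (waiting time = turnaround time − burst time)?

Timeline: | P3 0-1 | P4 1-10 | P2 10-20 | P5 20-30 | P1 30-41 |
Completion: P1=41  P2=20  P3=1  P4=10  P5=30
Turnaround (C−A): P1=41  P2=20  P3=1  P4=10  P5=30
Waiting(P3) = turnaround − burst = 1 − 1 = 0

0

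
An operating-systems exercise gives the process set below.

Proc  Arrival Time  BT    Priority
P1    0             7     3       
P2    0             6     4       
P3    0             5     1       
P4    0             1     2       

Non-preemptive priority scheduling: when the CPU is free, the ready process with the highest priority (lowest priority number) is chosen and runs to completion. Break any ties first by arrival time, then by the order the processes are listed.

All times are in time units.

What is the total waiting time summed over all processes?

Schedule: | P3 0-5 | P4 5-6 | P1 6-13 | P2 13-19 |
Completion: P1=13  P2=19  P3=5  P4=6
Waiting = turnaround − burst: P1=6, P2=13, P3=0, P4=5
Total waiting = 6 + 13 + 0 + 5 = 24

24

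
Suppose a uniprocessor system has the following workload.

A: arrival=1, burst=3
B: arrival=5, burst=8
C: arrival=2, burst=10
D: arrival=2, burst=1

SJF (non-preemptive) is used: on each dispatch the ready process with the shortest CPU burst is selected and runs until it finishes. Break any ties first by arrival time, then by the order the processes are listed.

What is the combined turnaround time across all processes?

Gantt: | idle 0-1 | A 1-4 | D 4-5 | B 5-13 | C 13-23 |
Completion: A=4  B=13  C=23  D=5
Turnaround = completion − arrival: A=3, B=8, C=21, D=3
Total turnaround = 3 + 8 + 21 + 3 = 35

35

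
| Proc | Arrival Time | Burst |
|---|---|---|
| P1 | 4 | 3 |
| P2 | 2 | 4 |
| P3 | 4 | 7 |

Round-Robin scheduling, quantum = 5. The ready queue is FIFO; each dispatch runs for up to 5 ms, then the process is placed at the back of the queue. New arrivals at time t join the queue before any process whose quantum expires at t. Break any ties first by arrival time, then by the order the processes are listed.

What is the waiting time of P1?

Gantt: | idle 0-2 | P2 2-6 | P1 6-9 | P3 9-16 |
Completion: P1=9  P2=6  P3=16
Turnaround (C−A): P1=5  P2=4  P3=12
Waiting(P1) = turnaround − burst = 5 − 3 = 2

2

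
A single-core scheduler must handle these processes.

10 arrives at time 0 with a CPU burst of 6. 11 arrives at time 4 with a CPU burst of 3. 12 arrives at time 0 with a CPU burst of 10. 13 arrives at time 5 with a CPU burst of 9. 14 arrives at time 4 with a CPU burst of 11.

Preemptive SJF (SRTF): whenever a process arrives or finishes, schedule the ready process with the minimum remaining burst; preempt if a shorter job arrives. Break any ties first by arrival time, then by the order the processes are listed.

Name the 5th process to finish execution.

Gantt: | 10 0-6 | 11 6-9 | 13 9-18 | 12 18-28 | 14 28-39 |
Completion: 10=6  11=9  12=28  13=18  14=39
Turnaround (C−A): 10=6  11=5  12=28  13=13  14=35
Finish order: 10 → 11 → 13 → 12 → 14

14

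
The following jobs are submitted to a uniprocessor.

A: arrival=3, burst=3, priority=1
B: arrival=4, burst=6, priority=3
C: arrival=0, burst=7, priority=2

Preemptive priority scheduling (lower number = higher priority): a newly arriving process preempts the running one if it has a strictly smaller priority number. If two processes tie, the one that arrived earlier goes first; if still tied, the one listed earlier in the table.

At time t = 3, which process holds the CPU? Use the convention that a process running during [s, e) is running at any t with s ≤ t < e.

A

Gantt: | C 0-3 | A 3-6 | C 6-10 | B 10-16 |
Completion: A=6  B=16  C=10
Turnaround (C−A): A=3  B=12  C=10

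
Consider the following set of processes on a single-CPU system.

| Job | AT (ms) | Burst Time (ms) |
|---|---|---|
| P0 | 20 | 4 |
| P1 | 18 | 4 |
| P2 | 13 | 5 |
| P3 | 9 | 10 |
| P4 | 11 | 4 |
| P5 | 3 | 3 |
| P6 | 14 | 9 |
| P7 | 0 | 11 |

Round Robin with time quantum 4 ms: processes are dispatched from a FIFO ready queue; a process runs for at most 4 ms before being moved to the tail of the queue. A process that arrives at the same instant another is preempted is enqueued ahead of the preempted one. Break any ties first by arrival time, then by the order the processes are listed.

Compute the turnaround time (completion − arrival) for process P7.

Timeline: | P7 0-4 | P5 4-7 | P7 7-11 | P3 11-15 | P4 15-19 | P7 19-22 | P2 22-26 | P6 26-30 | P3 30-34 | P1 34-38 | P0 38-42 | P2 42-43 | P6 43-47 | P3 47-49 | P6 49-50 |
Completion: P0=42  P1=38  P2=43  P3=49  P4=19  P5=7  P6=50  P7=22
Turnaround(P7) = completion − arrival = 22 − 0 = 22

22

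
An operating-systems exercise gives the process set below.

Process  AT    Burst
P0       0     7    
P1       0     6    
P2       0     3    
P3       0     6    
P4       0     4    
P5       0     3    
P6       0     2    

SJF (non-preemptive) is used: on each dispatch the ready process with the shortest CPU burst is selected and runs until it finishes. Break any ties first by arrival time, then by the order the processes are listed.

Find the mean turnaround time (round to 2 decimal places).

14.29

Gantt: | P6 0-2 | P2 2-5 | P5 5-8 | P4 8-12 | P1 12-18 | P3 18-24 | P0 24-31 |
Completion: P0=31  P1=18  P2=5  P3=24  P4=12  P5=8  P6=2
Turnaround (C−A): P0=31  P1=18  P2=5  P3=24  P4=12  P5=8  P6=2
Turnaround times: P0=31, P1=18, P2=5, P3=24, P4=12, P5=8, P6=2
Average turnaround = (31+18+5+24+12+8+2) / 7 = 100/7 = 14.29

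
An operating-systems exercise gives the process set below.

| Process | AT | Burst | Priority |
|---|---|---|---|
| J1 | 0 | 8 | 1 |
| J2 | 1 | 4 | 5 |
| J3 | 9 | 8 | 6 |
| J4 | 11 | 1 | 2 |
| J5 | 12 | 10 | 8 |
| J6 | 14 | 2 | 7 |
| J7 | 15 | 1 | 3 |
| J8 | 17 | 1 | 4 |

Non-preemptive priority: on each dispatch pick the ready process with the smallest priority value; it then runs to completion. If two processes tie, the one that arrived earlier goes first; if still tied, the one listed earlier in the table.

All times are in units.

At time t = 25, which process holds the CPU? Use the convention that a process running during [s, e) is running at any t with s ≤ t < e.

Gantt: | J1 0-8 | J2 8-12 | J4 12-13 | J3 13-21 | J7 21-22 | J8 22-23 | J6 23-25 | J5 25-35 |
Completion: J1=8  J2=12  J3=21  J4=13  J5=35  J6=25  J7=22  J8=23
Turnaround (C−A): J1=8  J2=11  J3=12  J4=2  J5=23  J6=11  J7=7  J8=6

J5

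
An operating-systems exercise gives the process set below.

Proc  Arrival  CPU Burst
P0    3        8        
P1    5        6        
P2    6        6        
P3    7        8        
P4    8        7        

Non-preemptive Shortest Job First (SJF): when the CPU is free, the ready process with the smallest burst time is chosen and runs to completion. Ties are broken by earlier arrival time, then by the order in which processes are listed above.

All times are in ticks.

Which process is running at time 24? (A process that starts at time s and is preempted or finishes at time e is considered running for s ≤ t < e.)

Gantt: | idle 0-3 | P0 3-11 | P1 11-17 | P2 17-23 | P4 23-30 | P3 30-38 |
Completion: P0=11  P1=17  P2=23  P3=38  P4=30

P4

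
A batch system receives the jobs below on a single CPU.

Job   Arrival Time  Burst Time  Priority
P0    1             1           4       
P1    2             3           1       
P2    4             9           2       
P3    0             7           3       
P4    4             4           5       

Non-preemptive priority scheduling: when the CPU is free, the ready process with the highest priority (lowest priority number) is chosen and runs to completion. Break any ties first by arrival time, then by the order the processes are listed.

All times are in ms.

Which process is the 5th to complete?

Gantt: | P3 0-7 | P1 7-10 | P2 10-19 | P0 19-20 | P4 20-24 |
Completion: P0=20  P1=10  P2=19  P3=7  P4=24
Finish order: P3 → P1 → P2 → P0 → P4

P4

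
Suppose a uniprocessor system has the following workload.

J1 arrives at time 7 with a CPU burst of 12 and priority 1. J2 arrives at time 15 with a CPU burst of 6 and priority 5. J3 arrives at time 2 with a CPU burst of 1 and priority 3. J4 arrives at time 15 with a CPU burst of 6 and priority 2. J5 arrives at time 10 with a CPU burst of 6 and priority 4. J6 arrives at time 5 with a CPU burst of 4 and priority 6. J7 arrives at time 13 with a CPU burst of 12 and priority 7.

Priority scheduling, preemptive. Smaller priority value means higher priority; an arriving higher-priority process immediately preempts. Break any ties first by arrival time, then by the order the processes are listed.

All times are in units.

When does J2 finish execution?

37

Timeline: | idle 0-2 | J3 2-3 | idle 3-5 | J6 5-7 | J1 7-19 | J4 19-25 | J5 25-31 | J2 31-37 | J6 37-39 | J7 39-51 |
Completion: J1=19  J2=37  J3=3  J4=25  J5=31  J6=39  J7=51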